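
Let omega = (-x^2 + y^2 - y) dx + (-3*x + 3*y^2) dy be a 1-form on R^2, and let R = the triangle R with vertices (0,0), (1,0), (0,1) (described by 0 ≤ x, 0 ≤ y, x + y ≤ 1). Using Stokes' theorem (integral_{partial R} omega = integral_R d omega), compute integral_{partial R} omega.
integral_(partial R) omega = -4/3

Stokes: integral_partial_R omega = integral_R d omega with d omega = (∂Q/∂x - ∂P/∂y) dx ∧ dy.
  ∂Q/∂x = -3
  ∂P/∂y = 2*y - 1
  integrand = ∂Q/∂x - ∂P/∂y = -2*y - 2.
Integrating over R: integral_0^1 integral_0^{1-x} (-2*y - 2) dy dx = -4/3.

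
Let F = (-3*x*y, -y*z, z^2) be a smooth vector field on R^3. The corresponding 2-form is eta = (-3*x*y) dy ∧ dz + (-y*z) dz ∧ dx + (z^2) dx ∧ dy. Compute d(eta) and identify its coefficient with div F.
d(eta) = (-3*y + z) dx ∧ dy ∧ dz; div F = -3*y + z

For a 2-form in R^3 of the form above, applying d gives a 3-form with coefficient ∂P/∂x + ∂Q/∂y + ∂R/∂z:
  ∂P/∂x = -3*y
  ∂Q/∂y = -z
  ∂R/∂z = 2*z
Sum = -3*y + z, which is exactly div F.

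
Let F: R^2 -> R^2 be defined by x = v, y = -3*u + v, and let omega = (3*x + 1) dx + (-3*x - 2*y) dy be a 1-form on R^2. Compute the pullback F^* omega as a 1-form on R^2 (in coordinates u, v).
F^* omega = (-18*u + 15*v) du + (6*u - 2*v + 1) dv

Using F^*(f dg) = (f ∘ F) d(g ∘ F), substitute each coordinate x_i by F_i(u, v) in f_i, and replace dx_i by d F_i = (∂F_i/∂u) du + (∂F_i/∂v) dv.
  For the x component: f_1(F) = 3*v + 1; d F_1 = (0) du + (1) dv
  For the y component: f_2(F) = 6*u - 5*v; d F_2 = (-3) du + (1) dv
Combining and collecting du, dv coefficients:
  coeff of du: -18*u + 15*v
  coeff of dv: 6*u - 2*v + 1
F^* omega = (-18*u + 15*v) du + (6*u - 2*v + 1) dv.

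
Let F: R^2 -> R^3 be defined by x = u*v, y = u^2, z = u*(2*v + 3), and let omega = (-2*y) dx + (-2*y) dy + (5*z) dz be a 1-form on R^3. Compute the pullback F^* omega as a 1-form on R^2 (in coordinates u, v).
F^* omega = (u*(-4*u^2 - 2*u*v + 20*v^2 + 60*v + 45)) du + (2*u^2*(-u + 10*v + 15)) dv

Using F^*(f dg) = (f ∘ F) d(g ∘ F), substitute each coordinate x_i by F_i(u, v) in f_i, and replace dx_i by d F_i = (∂F_i/∂u) du + (∂F_i/∂v) dv.
  For the x component: f_1(F) = -2*u^2; d F_1 = (v) du + (u) dv
  For the y component: f_2(F) = -2*u^2; d F_2 = (2*u) du + (0) dv
  For the z component: f_3(F) = 5*u*(2*v + 3); d F_3 = (2*v + 3) du + (2*u) dv
Combining and collecting du, dv coefficients:
  coeff of du: u*(-4*u^2 - 2*u*v + 20*v^2 + 60*v + 45)
  coeff of dv: 2*u^2*(-u + 10*v + 15)
F^* omega = (u*(-4*u^2 - 2*u*v + 20*v^2 + 60*v + 45)) du + (2*u^2*(-u + 10*v + 15)) dv.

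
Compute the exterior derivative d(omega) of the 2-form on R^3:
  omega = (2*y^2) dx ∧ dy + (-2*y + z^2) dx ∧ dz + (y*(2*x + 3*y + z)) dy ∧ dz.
d(omega) = (2*y + 2) dx ∧ dy ∧ dz

For a 2-form omega = sum_{i<j} g_{ij} dx_i ∧ dx_j, the exterior derivative is
  d(omega) = sum_{i<j} d(g_{ij}) ∧ dx_i ∧ dx_j = sum_{i<j, k} (∂g_{ij}/∂x_k) dx_k ∧ dx_i ∧ dx_j.
Expand each term, using dx_k ∧ dx_i ∧ dx_j = sgn(permutation) dx_{(a)} ∧ dx_{(b)} ∧ dx_{(c)} with (a < b < c) sorted:
  d(-2*y + z^2) includes (∂/∂y)(-2*y + z^2) dy = (-2) dy, which multiplied by dx ∧ dz gives (2) dx ∧ dy ∧ dz
  d(y*(2*x + 3*y + z)) includes (∂/∂x)(y*(2*x + 3*y + z)) dx = (2*y) dx, which multiplied by dy ∧ dz gives (2*y) dx ∧ dy ∧ dz
Collecting like 3-forms: d(omega) = (2*y + 2) dx ∧ dy ∧ dz.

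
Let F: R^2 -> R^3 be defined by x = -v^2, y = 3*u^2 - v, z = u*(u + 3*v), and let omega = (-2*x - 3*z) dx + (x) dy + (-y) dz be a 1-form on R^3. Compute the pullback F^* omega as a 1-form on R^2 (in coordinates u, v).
F^* omega = (-6*u^3 - 9*u^2*v - 6*u*v^2 + 2*u*v + 3*v^2) du + (-9*u^3 + 6*u^2*v + 18*u*v^2 + 3*u*v - 4*v^3 + v^2) dv

Using F^*(f dg) = (f ∘ F) d(g ∘ F), substitute each coordinate x_i by F_i(u, v) in f_i, and replace dx_i by d F_i = (∂F_i/∂u) du + (∂F_i/∂v) dv.
  For the x component: f_1(F) = -3*u^2 - 9*u*v + 2*v^2; d F_1 = (0) du + (-2*v) dv
  For the y component: f_2(F) = -v^2; d F_2 = (6*u) du + (-1) dv
  For the z component: f_3(F) = -3*u^2 + v; d F_3 = (2*u + 3*v) du + (3*u) dv
Combining and collecting du, dv coefficients:
  coeff of du: -6*u^3 - 9*u^2*v - 6*u*v^2 + 2*u*v + 3*v^2
  coeff of dv: -9*u^3 + 6*u^2*v + 18*u*v^2 + 3*u*v - 4*v^3 + v^2
F^* omega = (-6*u^3 - 9*u^2*v - 6*u*v^2 + 2*u*v + 3*v^2) du + (-9*u^3 + 6*u^2*v + 18*u*v^2 + 3*u*v - 4*v^3 + v^2) dv.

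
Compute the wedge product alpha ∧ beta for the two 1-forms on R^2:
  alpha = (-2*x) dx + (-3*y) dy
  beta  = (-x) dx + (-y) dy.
alpha ∧ beta = (-x*y) dx ∧ dy

Distribute the wedge, using dx_i ∧ dx_j = -dx_j ∧ dx_i and dx_i ∧ dx_i = 0. For each pair (i, j) with i < j, the coefficient of dx_i ∧ dx_j in alpha ∧ beta is (alpha_i * beta_j - alpha_j * beta_i). Collecting: alpha ∧ beta = (-x*y) dx ∧ dy.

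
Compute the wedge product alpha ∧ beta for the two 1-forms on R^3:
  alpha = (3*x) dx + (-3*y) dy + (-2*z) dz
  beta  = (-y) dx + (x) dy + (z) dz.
alpha ∧ beta = (3*x^2 - 3*y^2) dx ∧ dy + (z*(3*x - 2*y)) dx ∧ dz + (z*(2*x - 3*y)) dy ∧ dz

Distribute the wedge, using dx_i ∧ dx_j = -dx_j ∧ dx_i and dx_i ∧ dx_i = 0. For each pair (i, j) with i < j, the coefficient of dx_i ∧ dx_j in alpha ∧ beta is (alpha_i * beta_j - alpha_j * beta_i). Collecting: alpha ∧ beta = (3*x^2 - 3*y^2) dx ∧ dy + (z*(3*x - 2*y)) dx ∧ dz + (z*(2*x - 3*y)) dy ∧ dz.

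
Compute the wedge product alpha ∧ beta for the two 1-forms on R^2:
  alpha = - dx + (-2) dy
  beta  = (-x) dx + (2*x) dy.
alpha ∧ beta = (-4*x) dx ∧ dy

Distribute the wedge, using dx_i ∧ dx_j = -dx_j ∧ dx_i and dx_i ∧ dx_i = 0. For each pair (i, j) with i < j, the coefficient of dx_i ∧ dx_j in alpha ∧ beta is (alpha_i * beta_j - alpha_j * beta_i). Collecting: alpha ∧ beta = (-4*x) dx ∧ dy.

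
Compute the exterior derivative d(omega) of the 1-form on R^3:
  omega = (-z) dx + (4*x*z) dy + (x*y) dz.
d(omega) = (4*z) dx ∧ dy + (y + 1) dx ∧ dz + (-3*x) dy ∧ dz

For a 1-form omega = sum_i f_i dx_i, the exterior derivative is
  d(omega) = sum_{i < j} (∂f_j/∂x_i - ∂f_i/∂x_j) dx_i ∧ dx_j.
  coefficient of dx ∧ dy: ∂f_2/∂x - ∂f_1/∂y = ∂(4*x*z)/∂x - ∂(-z)/∂y = 4*z
  coefficient of dx ∧ dz: ∂f_3/∂x - ∂f_1/∂z = ∂(x*y)/∂x - ∂(-z)/∂z = y + 1
  coefficient of dy ∧ dz: ∂f_3/∂y - ∂f_2/∂z = ∂(x*y)/∂y - ∂(4*x*z)/∂z = -3*x
Assembling: d(omega) = (4*z) dx ∧ dy + (y + 1) dx ∧ dz + (-3*x) dy ∧ dz.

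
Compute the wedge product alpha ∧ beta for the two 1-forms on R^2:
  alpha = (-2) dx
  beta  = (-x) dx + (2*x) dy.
alpha ∧ beta = (-4*x) dx ∧ dy

Distribute the wedge, using dx_i ∧ dx_j = -dx_j ∧ dx_i and dx_i ∧ dx_i = 0. For each pair (i, j) with i < j, the coefficient of dx_i ∧ dx_j in alpha ∧ beta is (alpha_i * beta_j - alpha_j * beta_i). Collecting: alpha ∧ beta = (-4*x) dx ∧ dy.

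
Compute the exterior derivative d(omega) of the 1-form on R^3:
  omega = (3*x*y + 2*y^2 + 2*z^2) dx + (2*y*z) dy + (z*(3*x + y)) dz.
d(omega) = (-3*x - 4*y) dx ∧ dy + (-z) dx ∧ dz + (-2*y + z) dy ∧ dz

For a 1-form omega = sum_i f_i dx_i, the exterior derivative is
  d(omega) = sum_{i < j} (∂f_j/∂x_i - ∂f_i/∂x_j) dx_i ∧ dx_j.
  coefficient of dx ∧ dy: ∂f_2/∂x - ∂f_1/∂y = ∂(2*y*z)/∂x - ∂(3*x*y + 2*y^2 + 2*z^2)/∂y = -3*x - 4*y
  coefficient of dx ∧ dz: ∂f_3/∂x - ∂f_1/∂z = ∂(z*(3*x + y))/∂x - ∂(3*x*y + 2*y^2 + 2*z^2)/∂z = -z
  coefficient of dy ∧ dz: ∂f_3/∂y - ∂f_2/∂z = ∂(z*(3*x + y))/∂y - ∂(2*y*z)/∂z = -2*y + z
Assembling: d(omega) = (-3*x - 4*y) dx ∧ dy + (-z) dx ∧ dz + (-2*y + z) dy ∧ dz.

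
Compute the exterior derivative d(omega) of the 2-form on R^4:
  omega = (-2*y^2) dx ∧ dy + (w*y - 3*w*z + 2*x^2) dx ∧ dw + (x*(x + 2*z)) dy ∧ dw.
d(omega) = (-w + 2*x + 2*z) dx ∧ dy ∧ dw + (3*w) dx ∧ dz ∧ dw + (-2*x) dy ∧ dz ∧ dw

For a 2-form omega = sum_{i<j} g_{ij} dx_i ∧ dx_j, the exterior derivative is
  d(omega) = sum_{i<j} d(g_{ij}) ∧ dx_i ∧ dx_j = sum_{i<j, k} (∂g_{ij}/∂x_k) dx_k ∧ dx_i ∧ dx_j.
Expand each term, using dx_k ∧ dx_i ∧ dx_j = sgn(permutation) dx_{(a)} ∧ dx_{(b)} ∧ dx_{(c)} with (a < b < c) sorted:
  d(w*y - 3*w*z + 2*x^2) includes (∂/∂y)(w*y - 3*w*z + 2*x^2) dy = (w) dy, which multiplied by dx ∧ dw gives (-w) dx ∧ dy ∧ dw
  d(w*y - 3*w*z + 2*x^2) includes (∂/∂z)(w*y - 3*w*z + 2*x^2) dz = (-3*w) dz, which multiplied by dx ∧ dw gives (3*w) dx ∧ dz ∧ dw
  d(x*(x + 2*z)) includes (∂/∂x)(x*(x + 2*z)) dx = (2*x + 2*z) dx, which multiplied by dy ∧ dw gives (2*x + 2*z) dx ∧ dy ∧ dw
  d(x*(x + 2*z)) includes (∂/∂z)(x*(x + 2*z)) dz = (2*x) dz, which multiplied by dy ∧ dw gives (-2*x) dy ∧ dz ∧ dw
Collecting like 3-forms: d(omega) = (-w + 2*x + 2*z) dx ∧ dy ∧ dw + (3*w) dx ∧ dz ∧ dw + (-2*x) dy ∧ dz ∧ dw.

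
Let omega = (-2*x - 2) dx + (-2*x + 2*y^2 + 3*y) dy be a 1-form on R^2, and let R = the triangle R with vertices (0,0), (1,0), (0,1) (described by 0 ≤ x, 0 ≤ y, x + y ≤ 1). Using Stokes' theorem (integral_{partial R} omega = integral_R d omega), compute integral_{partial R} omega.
integral_(partial R) omega = -1

Stokes: integral_partial_R omega = integral_R d omega with d omega = (∂Q/∂x - ∂P/∂y) dx ∧ dy.
  ∂Q/∂x = -2
  ∂P/∂y = 0
  integrand = ∂Q/∂x - ∂P/∂y = -2.
Integrating over R: integral_0^1 integral_0^{1-x} (-2) dy dx = -1.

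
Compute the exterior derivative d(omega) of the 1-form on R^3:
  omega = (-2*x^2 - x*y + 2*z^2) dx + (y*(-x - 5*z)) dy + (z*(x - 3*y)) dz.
d(omega) = (x - y) dx ∧ dy + (-3*z) dx ∧ dz + (5*y - 3*z) dy ∧ dz

For a 1-form omega = sum_i f_i dx_i, the exterior derivative is
  d(omega) = sum_{i < j} (∂f_j/∂x_i - ∂f_i/∂x_j) dx_i ∧ dx_j.
  coefficient of dx ∧ dy: ∂f_2/∂x - ∂f_1/∂y = ∂(y*(-x - 5*z))/∂x - ∂(-2*x^2 - x*y + 2*z^2)/∂y = x - y
  coefficient of dx ∧ dz: ∂f_3/∂x - ∂f_1/∂z = ∂(z*(x - 3*y))/∂x - ∂(-2*x^2 - x*y + 2*z^2)/∂z = -3*z
  coefficient of dy ∧ dz: ∂f_3/∂y - ∂f_2/∂z = ∂(z*(x - 3*y))/∂y - ∂(y*(-x - 5*z))/∂z = 5*y - 3*z
Assembling: d(omega) = (x - y) dx ∧ dy + (-3*z) dx ∧ dz + (5*y - 3*z) dy ∧ dz.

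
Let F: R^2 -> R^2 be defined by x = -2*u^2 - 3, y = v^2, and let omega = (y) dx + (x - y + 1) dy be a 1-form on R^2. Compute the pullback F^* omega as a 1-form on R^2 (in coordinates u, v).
F^* omega = (-4*u*v^2) du + (2*v*(-2*u^2 - v^2 - 2)) dv

Using F^*(f dg) = (f ∘ F) d(g ∘ F), substitute each coordinate x_i by F_i(u, v) in f_i, and replace dx_i by d F_i = (∂F_i/∂u) du + (∂F_i/∂v) dv.
  For the x component: f_1(F) = v^2; d F_1 = (-4*u) du + (0) dv
  For the y component: f_2(F) = -2*u^2 - v^2 - 2; d F_2 = (0) du + (2*v) dv
Combining and collecting du, dv coefficients:
  coeff of du: -4*u*v^2
  coeff of dv: 2*v*(-2*u^2 - v^2 - 2)
F^* omega = (-4*u*v^2) du + (2*v*(-2*u^2 - v^2 - 2)) dv.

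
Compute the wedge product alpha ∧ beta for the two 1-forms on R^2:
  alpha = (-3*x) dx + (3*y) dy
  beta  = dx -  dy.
alpha ∧ beta = (3*x - 3*y) dx ∧ dy

Distribute the wedge, using dx_i ∧ dx_j = -dx_j ∧ dx_i and dx_i ∧ dx_i = 0. For each pair (i, j) with i < j, the coefficient of dx_i ∧ dx_j in alpha ∧ beta is (alpha_i * beta_j - alpha_j * beta_i). Collecting: alpha ∧ beta = (3*x - 3*y) dx ∧ dy.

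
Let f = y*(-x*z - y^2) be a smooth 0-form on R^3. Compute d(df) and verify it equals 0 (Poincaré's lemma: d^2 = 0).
d(df) = 0

Step 1: df = sum_i (∂f/∂x_i) dx_i = (-y*z) dx + (-x*z - 3*y^2) dy + (-x*y) dz.
Step 2: Apply d again. Using the 1-form formula, the coefficient of dx ∧ dy in d(df) is ∂^2 f/∂x ∂y - ∂^2 f/∂y ∂x = (-z) - (-z) = 0 (equality of mixed partials for smooth f).
Similarly for dx ∧ dz and dy ∧ dz — all coefficients vanish. So d(df) = 0.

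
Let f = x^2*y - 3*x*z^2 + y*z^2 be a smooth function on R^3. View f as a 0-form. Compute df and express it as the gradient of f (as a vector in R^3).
df = (2*x*y - 3*z^2) dx + (x^2 + z^2) dy + (2*z*(-3*x + y)) dz; grad f = (2*x*y - 3*z^2, x^2 + z^2, 2*z*(-3*x + y))

For a 0-form f, d f = (∂f/∂x) dx + (∂f/∂y) dy + (∂f/∂z) dz. The components of the vector representation are exactly the entries of grad f in Cartesian coordinates:
  ∂f/∂x = 2*x*y - 3*z^2
  ∂f/∂y = x^2 + z^2
  ∂f/∂z = 2*z*(-3*x + y).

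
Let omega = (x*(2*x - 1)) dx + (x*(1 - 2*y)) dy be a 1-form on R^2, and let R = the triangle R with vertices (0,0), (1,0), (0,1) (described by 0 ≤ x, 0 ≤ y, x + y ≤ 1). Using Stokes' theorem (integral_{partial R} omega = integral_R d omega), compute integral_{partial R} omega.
integral_(partial R) omega = 1/6

Stokes: integral_partial_R omega = integral_R d omega with d omega = (∂Q/∂x - ∂P/∂y) dx ∧ dy.
  ∂Q/∂x = 1 - 2*y
  ∂P/∂y = 0
  integrand = ∂Q/∂x - ∂P/∂y = 1 - 2*y.
Integrating over R: integral_0^1 integral_0^{1-x} (1 - 2*y) dy dx = 1/6.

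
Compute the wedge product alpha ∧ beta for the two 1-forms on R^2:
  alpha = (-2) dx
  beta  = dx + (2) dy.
alpha ∧ beta = (-4) dx ∧ dy

Distribute the wedge, using dx_i ∧ dx_j = -dx_j ∧ dx_i and dx_i ∧ dx_i = 0. For each pair (i, j) with i < j, the coefficient of dx_i ∧ dx_j in alpha ∧ beta is (alpha_i * beta_j - alpha_j * beta_i). Collecting: alpha ∧ beta = (-4) dx ∧ dy.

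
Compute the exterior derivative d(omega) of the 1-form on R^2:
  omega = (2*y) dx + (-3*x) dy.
d(omega) = (-5) dx ∧ dy

For a 1-form omega = sum_i f_i dx_i, the exterior derivative is
  d(omega) = sum_{i < j} (∂f_j/∂x_i - ∂f_i/∂x_j) dx_i ∧ dx_j.
  coefficient of dx ∧ dy: ∂f_2/∂x - ∂f_1/∂y = ∂(-3*x)/∂x - ∂(2*y)/∂y = -5
Assembling: d(omega) = (-5) dx ∧ dy.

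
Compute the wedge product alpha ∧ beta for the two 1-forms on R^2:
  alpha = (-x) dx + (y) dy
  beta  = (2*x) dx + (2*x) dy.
alpha ∧ beta = (-2*x*(x + y)) dx ∧ dy

Distribute the wedge, using dx_i ∧ dx_j = -dx_j ∧ dx_i and dx_i ∧ dx_i = 0. For each pair (i, j) with i < j, the coefficient of dx_i ∧ dx_j in alpha ∧ beta is (alpha_i * beta_j - alpha_j * beta_i). Collecting: alpha ∧ beta = (-2*x*(x + y)) dx ∧ dy.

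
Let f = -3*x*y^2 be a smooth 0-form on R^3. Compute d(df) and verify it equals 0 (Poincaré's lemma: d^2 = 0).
d(df) = 0

Step 1: df = sum_i (∂f/∂x_i) dx_i = (-3*y^2) dx + (-6*x*y) dy + (0) dz.
Step 2: Apply d again. Using the 1-form formula, the coefficient of dx ∧ dy in d(df) is ∂^2 f/∂x ∂y - ∂^2 f/∂y ∂x = (-6*y) - (-6*y) = 0 (equality of mixed partials for smooth f).
Similarly for dx ∧ dz and dy ∧ dz — all coefficients vanish. So d(df) = 0.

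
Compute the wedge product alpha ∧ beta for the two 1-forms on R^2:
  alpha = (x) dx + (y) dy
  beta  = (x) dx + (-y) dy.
alpha ∧ beta = (-2*x*y) dx ∧ dy

Distribute the wedge, using dx_i ∧ dx_j = -dx_j ∧ dx_i and dx_i ∧ dx_i = 0. For each pair (i, j) with i < j, the coefficient of dx_i ∧ dx_j in alpha ∧ beta is (alpha_i * beta_j - alpha_j * beta_i). Collecting: alpha ∧ beta = (-2*x*y) dx ∧ dy.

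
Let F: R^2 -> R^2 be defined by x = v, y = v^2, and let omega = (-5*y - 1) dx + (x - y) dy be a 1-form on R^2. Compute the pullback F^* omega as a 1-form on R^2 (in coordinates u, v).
F^* omega = (-2*v^3 - 3*v^2 - 1) dv

Using F^*(f dg) = (f ∘ F) d(g ∘ F), substitute each coordinate x_i by F_i(u, v) in f_i, and replace dx_i by d F_i = (∂F_i/∂u) du + (∂F_i/∂v) dv.
  For the x component: f_1(F) = -5*v^2 - 1; d F_1 = (0) du + (1) dv
  For the y component: f_2(F) = v*(1 - v); d F_2 = (0) du + (2*v) dv
Combining and collecting du, dv coefficients:
  coeff of du: 0
  coeff of dv: -2*v^3 - 3*v^2 - 1
F^* omega = (-2*v^3 - 3*v^2 - 1) dv.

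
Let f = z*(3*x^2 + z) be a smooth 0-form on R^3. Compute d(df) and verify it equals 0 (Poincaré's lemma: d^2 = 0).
d(df) = 0

Step 1: df = sum_i (∂f/∂x_i) dx_i = (6*x*z) dx + (0) dy + (3*x^2 + 2*z) dz.
Step 2: Apply d again. Using the 1-form formula, the coefficient of dx ∧ dy in d(df) is ∂^2 f/∂x ∂y - ∂^2 f/∂y ∂x = (0) - (0) = 0 (equality of mixed partials for smooth f).
Similarly for dx ∧ dz and dy ∧ dz — all coefficients vanish. So d(df) = 0.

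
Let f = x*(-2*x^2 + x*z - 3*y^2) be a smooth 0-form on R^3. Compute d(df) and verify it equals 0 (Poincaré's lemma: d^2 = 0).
d(df) = 0

Step 1: df = sum_i (∂f/∂x_i) dx_i = (-6*x^2 + 2*x*z - 3*y^2) dx + (-6*x*y) dy + (x^2) dz.
Step 2: Apply d again. Using the 1-form formula, the coefficient of dx ∧ dy in d(df) is ∂^2 f/∂x ∂y - ∂^2 f/∂y ∂x = (-6*y) - (-6*y) = 0 (equality of mixed partials for smooth f).
Similarly for dx ∧ dz and dy ∧ dz — all coefficients vanish. So d(df) = 0.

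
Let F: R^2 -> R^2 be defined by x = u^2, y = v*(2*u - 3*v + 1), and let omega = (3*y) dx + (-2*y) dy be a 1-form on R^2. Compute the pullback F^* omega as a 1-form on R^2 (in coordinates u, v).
F^* omega = (2*v*(6*u^2 - 13*u*v + 3*u + 6*v^2 - 2*v)) du + (2*v*(-4*u^2 + 18*u*v - 4*u - 18*v^2 + 9*v - 1)) dv

Using F^*(f dg) = (f ∘ F) d(g ∘ F), substitute each coordinate x_i by F_i(u, v) in f_i, and replace dx_i by d F_i = (∂F_i/∂u) du + (∂F_i/∂v) dv.
  For the x component: f_1(F) = 3*v*(2*u - 3*v + 1); d F_1 = (2*u) du + (0) dv
  For the y component: f_2(F) = 2*v*(-2*u + 3*v - 1); d F_2 = (2*v) du + (2*u - 6*v + 1) dv
Combining and collecting du, dv coefficients:
  coeff of du: 2*v*(6*u^2 - 13*u*v + 3*u + 6*v^2 - 2*v)
  coeff of dv: 2*v*(-4*u^2 + 18*u*v - 4*u - 18*v^2 + 9*v - 1)
F^* omega = (2*v*(6*u^2 - 13*u*v + 3*u + 6*v^2 - 2*v)) du + (2*v*(-4*u^2 + 18*u*v - 4*u - 18*v^2 + 9*v - 1)) dv.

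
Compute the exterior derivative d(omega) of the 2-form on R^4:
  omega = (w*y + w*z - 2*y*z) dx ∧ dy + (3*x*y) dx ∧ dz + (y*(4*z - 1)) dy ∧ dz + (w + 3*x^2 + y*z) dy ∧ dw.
d(omega) = (w - 3*x - 2*y) dx ∧ dy ∧ dz + (6*x + y + z) dx ∧ dy ∧ dw + (-y) dy ∧ dz ∧ dw

For a 2-form omega = sum_{i<j} g_{ij} dx_i ∧ dx_j, the exterior derivative is
  d(omega) = sum_{i<j} d(g_{ij}) ∧ dx_i ∧ dx_j = sum_{i<j, k} (∂g_{ij}/∂x_k) dx_k ∧ dx_i ∧ dx_j.
Expand each term, using dx_k ∧ dx_i ∧ dx_j = sgn(permutation) dx_{(a)} ∧ dx_{(b)} ∧ dx_{(c)} with (a < b < c) sorted:
  d(w*y + w*z - 2*y*z) includes (∂/∂z)(w*y + w*z - 2*y*z) dz = (w - 2*y) dz, which multiplied by dx ∧ dy gives (w - 2*y) dx ∧ dy ∧ dz
  d(w*y + w*z - 2*y*z) includes (∂/∂w)(w*y + w*z - 2*y*z) dw = (y + z) dw, which multiplied by dx ∧ dy gives (y + z) dx ∧ dy ∧ dw
  d(3*x*y) includes (∂/∂y)(3*x*y) dy = (3*x) dy, which multiplied by dx ∧ dz gives (-3*x) dx ∧ dy ∧ dz
  d(w + 3*x^2 + y*z) includes (∂/∂x)(w + 3*x^2 + y*z) dx = (6*x) dx, which multiplied by dy ∧ dw gives (6*x) dx ∧ dy ∧ dw
  d(w + 3*x^2 + y*z) includes (∂/∂z)(w + 3*x^2 + y*z) dz = (y) dz, which multiplied by dy ∧ dw gives (-y) dy ∧ dz ∧ dw
Collecting like 3-forms: d(omega) = (w - 3*x - 2*y) dx ∧ dy ∧ dz + (6*x + y + z) dx ∧ dy ∧ dw + (-y) dy ∧ dz ∧ dw.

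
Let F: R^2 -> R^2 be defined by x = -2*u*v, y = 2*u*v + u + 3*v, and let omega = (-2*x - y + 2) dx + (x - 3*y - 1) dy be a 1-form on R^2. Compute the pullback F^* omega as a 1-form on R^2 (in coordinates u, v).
F^* omega = (-20*u*v^2 - 12*u*v - 3*u - 12*v^2 - 15*v - 1) du + (-20*u^2*v - 4*u^2 - 36*u*v - 15*u - 27*v - 3) dv

Using F^*(f dg) = (f ∘ F) d(g ∘ F), substitute each coordinate x_i by F_i(u, v) in f_i, and replace dx_i by d F_i = (∂F_i/∂u) du + (∂F_i/∂v) dv.
  For the x component: f_1(F) = 2*u*v - u - 3*v + 2; d F_1 = (-2*v) du + (-2*u) dv
  For the y component: f_2(F) = -8*u*v - 3*u - 9*v - 1; d F_2 = (2*v + 1) du + (2*u + 3) dv
Combining and collecting du, dv coefficients:
  coeff of du: -20*u*v^2 - 12*u*v - 3*u - 12*v^2 - 15*v - 1
  coeff of dv: -20*u^2*v - 4*u^2 - 36*u*v - 15*u - 27*v - 3
F^* omega = (-20*u*v^2 - 12*u*v - 3*u - 12*v^2 - 15*v - 1) du + (-20*u^2*v - 4*u^2 - 36*u*v - 15*u - 27*v - 3) dv.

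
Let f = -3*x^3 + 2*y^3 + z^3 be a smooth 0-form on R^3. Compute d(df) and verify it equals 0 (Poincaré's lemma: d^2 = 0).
d(df) = 0

Step 1: df = sum_i (∂f/∂x_i) dx_i = (-9*x^2) dx + (6*y^2) dy + (3*z^2) dz.
Step 2: Apply d again. Using the 1-form formula, the coefficient of dx ∧ dy in d(df) is ∂^2 f/∂x ∂y - ∂^2 f/∂y ∂x = (0) - (0) = 0 (equality of mixed partials for smooth f).
Similarly for dx ∧ dz and dy ∧ dz — all coefficients vanish. So d(df) = 0.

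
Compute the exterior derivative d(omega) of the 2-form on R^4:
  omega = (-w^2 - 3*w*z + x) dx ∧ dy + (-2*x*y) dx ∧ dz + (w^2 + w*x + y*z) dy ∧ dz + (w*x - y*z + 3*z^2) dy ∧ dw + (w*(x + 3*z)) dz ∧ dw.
d(omega) = (-2*w + 2*x) dx ∧ dy ∧ dz + (-w - 3*z) dx ∧ dy ∧ dw + (2*w + x + y - 6*z) dy ∧ dz ∧ dw + (w) dx ∧ dz ∧ dw

For a 2-form omega = sum_{i<j} g_{ij} dx_i ∧ dx_j, the exterior derivative is
  d(omega) = sum_{i<j} d(g_{ij}) ∧ dx_i ∧ dx_j = sum_{i<j, k} (∂g_{ij}/∂x_k) dx_k ∧ dx_i ∧ dx_j.
Expand each term, using dx_k ∧ dx_i ∧ dx_j = sgn(permutation) dx_{(a)} ∧ dx_{(b)} ∧ dx_{(c)} with (a < b < c) sorted:
  d(-w^2 - 3*w*z + x) includes (∂/∂z)(-w^2 - 3*w*z + x) dz = (-3*w) dz, which multiplied by dx ∧ dy gives (-3*w) dx ∧ dy ∧ dz
  d(-w^2 - 3*w*z + x) includes (∂/∂w)(-w^2 - 3*w*z + x) dw = (-2*w - 3*z) dw, which multiplied by dx ∧ dy gives (-2*w - 3*z) dx ∧ dy ∧ dw
  d(-2*x*y) includes (∂/∂y)(-2*x*y) dy = (-2*x) dy, which multiplied by dx ∧ dz gives (2*x) dx ∧ dy ∧ dz
  d(w^2 + w*x + y*z) includes (∂/∂x)(w^2 + w*x + y*z) dx = (w) dx, which multiplied by dy ∧ dz gives (w) dx ∧ dy ∧ dz
  d(w^2 + w*x + y*z) includes (∂/∂w)(w^2 + w*x + y*z) dw = (2*w + x) dw, which multiplied by dy ∧ dz gives (2*w + x) dy ∧ dz ∧ dw
  d(w*x - y*z + 3*z^2) includes (∂/∂x)(w*x - y*z + 3*z^2) dx = (w) dx, which multiplied by dy ∧ dw gives (w) dx ∧ dy ∧ dw
  d(w*x - y*z + 3*z^2) includes (∂/∂z)(w*x - y*z + 3*z^2) dz = (-y + 6*z) dz, which multiplied by dy ∧ dw gives (y - 6*z) dy ∧ dz ∧ dw
  d(w*(x + 3*z)) includes (∂/∂x)(w*(x + 3*z)) dx = (w) dx, which multiplied by dz ∧ dw gives (w) dx ∧ dz ∧ dw
Collecting like 3-forms: d(omega) = (-2*w + 2*x) dx ∧ dy ∧ dz + (-w - 3*z) dx ∧ dy ∧ dw + (2*w + x + y - 6*z) dy ∧ dz ∧ dw + (w) dx ∧ dz ∧ dw.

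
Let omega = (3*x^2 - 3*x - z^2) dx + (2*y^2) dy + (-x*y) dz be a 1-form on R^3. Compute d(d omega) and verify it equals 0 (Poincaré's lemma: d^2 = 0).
d(d omega) = 0

Step 1: d omega = sum_{i<j} (∂f_j/∂x_i - ∂f_i/∂x_j) dx_i ∧ dx_j:
  coeff of dx ∧ dy: 0
  coeff of dx ∧ dz: -y + 2*z
  coeff of dy ∧ dz: -x
Step 2: Apply d again to each 2-form coefficient. The only possible 3-form in R^3 is dx ∧ dy ∧ dz, with coefficient
  ∂(coeff of dy∧dz)/∂x - ∂(coeff of dx∧dz)/∂y + ∂(coeff of dx∧dy)/∂z
  = ∂/∂x (-x) - ∂/∂y (-y + 2*z) + ∂/∂z (0).
Each of these terms simplifies to sums of mixed partials that cancel in pairs. The result is 0 (by equality of mixed partials for smooth functions — Schwarz / Clairaut).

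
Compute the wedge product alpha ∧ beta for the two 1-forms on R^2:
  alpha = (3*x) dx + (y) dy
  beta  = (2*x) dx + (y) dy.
alpha ∧ beta = (x*y) dx ∧ dy

Distribute the wedge, using dx_i ∧ dx_j = -dx_j ∧ dx_i and dx_i ∧ dx_i = 0. For each pair (i, j) with i < j, the coefficient of dx_i ∧ dx_j in alpha ∧ beta is (alpha_i * beta_j - alpha_j * beta_i). Collecting: alpha ∧ beta = (x*y) dx ∧ dy.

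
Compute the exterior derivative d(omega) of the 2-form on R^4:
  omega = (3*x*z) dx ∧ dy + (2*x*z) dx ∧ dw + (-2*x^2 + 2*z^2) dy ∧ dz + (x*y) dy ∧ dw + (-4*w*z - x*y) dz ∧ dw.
d(omega) = (-x) dx ∧ dy ∧ dz + (-2*x - y) dx ∧ dz ∧ dw + (y) dx ∧ dy ∧ dw + (-x) dy ∧ dz ∧ dw

For a 2-form omega = sum_{i<j} g_{ij} dx_i ∧ dx_j, the exterior derivative is
  d(omega) = sum_{i<j} d(g_{ij}) ∧ dx_i ∧ dx_j = sum_{i<j, k} (∂g_{ij}/∂x_k) dx_k ∧ dx_i ∧ dx_j.
Expand each term, using dx_k ∧ dx_i ∧ dx_j = sgn(permutation) dx_{(a)} ∧ dx_{(b)} ∧ dx_{(c)} with (a < b < c) sorted:
  d(3*x*z) includes (∂/∂z)(3*x*z) dz = (3*x) dz, which multiplied by dx ∧ dy gives (3*x) dx ∧ dy ∧ dz
  d(2*x*z) includes (∂/∂z)(2*x*z) dz = (2*x) dz, which multiplied by dx ∧ dw gives (-2*x) dx ∧ dz ∧ dw
  d(-2*x^2 + 2*z^2) includes (∂/∂x)(-2*x^2 + 2*z^2) dx = (-4*x) dx, which multiplied by dy ∧ dz gives (-4*x) dx ∧ dy ∧ dz
  d(x*y) includes (∂/∂x)(x*y) dx = (y) dx, which multiplied by dy ∧ dw gives (y) dx ∧ dy ∧ dw
  d(-4*w*z - x*y) includes (∂/∂x)(-4*w*z - x*y) dx = (-y) dx, which multiplied by dz ∧ dw gives (-y) dx ∧ dz ∧ dw
  d(-4*w*z - x*y) includes (∂/∂y)(-4*w*z - x*y) dy = (-x) dy, which multiplied by dz ∧ dw gives (-x) dy ∧ dz ∧ dw
Collecting like 3-forms: d(omega) = (-x) dx ∧ dy ∧ dz + (-2*x - y) dx ∧ dz ∧ dw + (y) dx ∧ dy ∧ dw + (-x) dy ∧ dz ∧ dw.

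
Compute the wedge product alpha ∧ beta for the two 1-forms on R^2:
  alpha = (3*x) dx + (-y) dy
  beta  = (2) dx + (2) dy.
alpha ∧ beta = (6*x + 2*y) dx ∧ dy

Distribute the wedge, using dx_i ∧ dx_j = -dx_j ∧ dx_i and dx_i ∧ dx_i = 0. For each pair (i, j) with i < j, the coefficient of dx_i ∧ dx_j in alpha ∧ beta is (alpha_i * beta_j - alpha_j * beta_i). Collecting: alpha ∧ beta = (6*x + 2*y) dx ∧ dy.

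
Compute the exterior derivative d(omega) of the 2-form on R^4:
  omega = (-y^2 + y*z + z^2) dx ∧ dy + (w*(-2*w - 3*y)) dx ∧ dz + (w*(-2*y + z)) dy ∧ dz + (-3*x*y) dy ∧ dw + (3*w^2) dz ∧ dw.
d(omega) = (3*w + y + 2*z) dx ∧ dy ∧ dz + (-4*w - 3*y) dx ∧ dz ∧ dw + (-2*y + z) dy ∧ dz ∧ dw + (-3*y) dx ∧ dy ∧ dw

For a 2-form omega = sum_{i<j} g_{ij} dx_i ∧ dx_j, the exterior derivative is
  d(omega) = sum_{i<j} d(g_{ij}) ∧ dx_i ∧ dx_j = sum_{i<j, k} (∂g_{ij}/∂x_k) dx_k ∧ dx_i ∧ dx_j.
Expand each term, using dx_k ∧ dx_i ∧ dx_j = sgn(permutation) dx_{(a)} ∧ dx_{(b)} ∧ dx_{(c)} with (a < b < c) sorted:
  d(-y^2 + y*z + z^2) includes (∂/∂z)(-y^2 + y*z + z^2) dz = (y + 2*z) dz, which multiplied by dx ∧ dy gives (y + 2*z) dx ∧ dy ∧ dz
  d(w*(-2*w - 3*y)) includes (∂/∂y)(w*(-2*w - 3*y)) dy = (-3*w) dy, which multiplied by dx ∧ dz gives (3*w) dx ∧ dy ∧ dz
  d(w*(-2*w - 3*y)) includes (∂/∂w)(w*(-2*w - 3*y)) dw = (-4*w - 3*y) dw, which multiplied by dx ∧ dz gives (-4*w - 3*y) dx ∧ dz ∧ dw
  d(w*(-2*y + z)) includes (∂/∂w)(w*(-2*y + z)) dw = (-2*y + z) dw, which multiplied by dy ∧ dz gives (-2*y + z) dy ∧ dz ∧ dw
  d(-3*x*y) includes (∂/∂x)(-3*x*y) dx = (-3*y) dx, which multiplied by dy ∧ dw gives (-3*y) dx ∧ dy ∧ dw
Collecting like 3-forms: d(omega) = (3*w + y + 2*z) dx ∧ dy ∧ dz + (-4*w - 3*y) dx ∧ dz ∧ dw + (-2*y + z) dy ∧ dz ∧ dw + (-3*y) dx ∧ dy ∧ dw.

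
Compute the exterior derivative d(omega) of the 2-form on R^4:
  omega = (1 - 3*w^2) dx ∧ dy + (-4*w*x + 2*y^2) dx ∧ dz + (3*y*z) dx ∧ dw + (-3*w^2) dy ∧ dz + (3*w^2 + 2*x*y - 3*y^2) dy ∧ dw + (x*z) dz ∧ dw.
d(omega) = (-6*w + 2*y - 3*z) dx ∧ dy ∧ dw + (-4*y) dx ∧ dy ∧ dz + (-4*x - 3*y + z) dx ∧ dz ∧ dw + (-6*w) dy ∧ dz ∧ dw

For a 2-form omega = sum_{i<j} g_{ij} dx_i ∧ dx_j, the exterior derivative is
  d(omega) = sum_{i<j} d(g_{ij}) ∧ dx_i ∧ dx_j = sum_{i<j, k} (∂g_{ij}/∂x_k) dx_k ∧ dx_i ∧ dx_j.
Expand each term, using dx_k ∧ dx_i ∧ dx_j = sgn(permutation) dx_{(a)} ∧ dx_{(b)} ∧ dx_{(c)} with (a < b < c) sorted:
  d(1 - 3*w^2) includes (∂/∂w)(1 - 3*w^2) dw = (-6*w) dw, which multiplied by dx ∧ dy gives (-6*w) dx ∧ dy ∧ dw
  d(-4*w*x + 2*y^2) includes (∂/∂y)(-4*w*x + 2*y^2) dy = (4*y) dy, which multiplied by dx ∧ dz gives (-4*y) dx ∧ dy ∧ dz
  d(-4*w*x + 2*y^2) includes (∂/∂w)(-4*w*x + 2*y^2) dw = (-4*x) dw, which multiplied by dx ∧ dz gives (-4*x) dx ∧ dz ∧ dw
  d(3*y*z) includes (∂/∂y)(3*y*z) dy = (3*z) dy, which multiplied by dx ∧ dw gives (-3*z) dx ∧ dy ∧ dw
  d(3*y*z) includes (∂/∂z)(3*y*z) dz = (3*y) dz, which multiplied by dx ∧ dw gives (-3*y) dx ∧ dz ∧ dw
  d(-3*w^2) includes (∂/∂w)(-3*w^2) dw = (-6*w) dw, which multiplied by dy ∧ dz gives (-6*w) dy ∧ dz ∧ dw
  d(3*w^2 + 2*x*y - 3*y^2) includes (∂/∂x)(3*w^2 + 2*x*y - 3*y^2) dx = (2*y) dx, which multiplied by dy ∧ dw gives (2*y) dx ∧ dy ∧ dw
  d(x*z) includes (∂/∂x)(x*z) dx = (z) dx, which multiplied by dz ∧ dw gives (z) dx ∧ dz ∧ dw
Collecting like 3-forms: d(omega) = (-6*w + 2*y - 3*z) dx ∧ dy ∧ dw + (-4*y) dx ∧ dy ∧ dz + (-4*x - 3*y + z) dx ∧ dz ∧ dw + (-6*w) dy ∧ dz ∧ dw.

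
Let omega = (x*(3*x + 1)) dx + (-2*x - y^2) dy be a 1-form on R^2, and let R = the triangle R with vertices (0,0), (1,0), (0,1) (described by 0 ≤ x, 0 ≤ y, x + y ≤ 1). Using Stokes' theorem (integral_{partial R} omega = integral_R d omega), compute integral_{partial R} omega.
integral_(partial R) omega = -1

Stokes: integral_partial_R omega = integral_R d omega with d omega = (∂Q/∂x - ∂P/∂y) dx ∧ dy.
  ∂Q/∂x = -2
  ∂P/∂y = 0
  integrand = ∂Q/∂x - ∂P/∂y = -2.
Integrating over R: integral_0^1 integral_0^{1-x} (-2) dy dx = -1.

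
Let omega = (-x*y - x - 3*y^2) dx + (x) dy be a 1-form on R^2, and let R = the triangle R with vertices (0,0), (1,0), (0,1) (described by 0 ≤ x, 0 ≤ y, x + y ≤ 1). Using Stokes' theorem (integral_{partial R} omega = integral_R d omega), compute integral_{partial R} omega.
integral_(partial R) omega = 5/3

Stokes: integral_partial_R omega = integral_R d omega with d omega = (∂Q/∂x - ∂P/∂y) dx ∧ dy.
  ∂Q/∂x = 1
  ∂P/∂y = -x - 6*y
  integrand = ∂Q/∂x - ∂P/∂y = x + 6*y + 1.
Integrating over R: integral_0^1 integral_0^{1-x} (x + 6*y + 1) dy dx = 5/3.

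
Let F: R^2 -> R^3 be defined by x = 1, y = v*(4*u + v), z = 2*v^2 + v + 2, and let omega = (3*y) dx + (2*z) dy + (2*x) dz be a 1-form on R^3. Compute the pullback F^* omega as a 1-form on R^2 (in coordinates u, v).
F^* omega = (8*v*(2*v^2 + v + 2)) du + (16*u*v^2 + 8*u*v + 16*u + 8*v^3 + 4*v^2 + 16*v + 2) dv

Using F^*(f dg) = (f ∘ F) d(g ∘ F), substitute each coordinate x_i by F_i(u, v) in f_i, and replace dx_i by d F_i = (∂F_i/∂u) du + (∂F_i/∂v) dv.
  For the x component: f_1(F) = 3*v*(4*u + v); d F_1 = (0) du + (0) dv
  For the y component: f_2(F) = 4*v^2 + 2*v + 4; d F_2 = (4*v) du + (4*u + 2*v) dv
  For the z component: f_3(F) = 2; d F_3 = (0) du + (4*v + 1) dv
Combining and collecting du, dv coefficients:
  coeff of du: 8*v*(2*v^2 + v + 2)
  coeff of dv: 16*u*v^2 + 8*u*v + 16*u + 8*v^3 + 4*v^2 + 16*v + 2
F^* omega = (8*v*(2*v^2 + v + 2)) du + (16*u*v^2 + 8*u*v + 16*u + 8*v^3 + 4*v^2 + 16*v + 2) dv.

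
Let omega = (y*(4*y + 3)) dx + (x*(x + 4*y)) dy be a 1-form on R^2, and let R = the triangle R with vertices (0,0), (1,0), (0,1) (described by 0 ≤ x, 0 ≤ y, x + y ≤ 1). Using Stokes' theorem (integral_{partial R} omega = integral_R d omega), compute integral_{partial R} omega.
integral_(partial R) omega = -11/6

Stokes: integral_partial_R omega = integral_R d omega with d omega = (∂Q/∂x - ∂P/∂y) dx ∧ dy.
  ∂Q/∂x = 2*x + 4*y
  ∂P/∂y = 8*y + 3
  integrand = ∂Q/∂x - ∂P/∂y = 2*x - 4*y - 3.
Integrating over R: integral_0^1 integral_0^{1-x} (2*x - 4*y - 3) dy dx = -11/6.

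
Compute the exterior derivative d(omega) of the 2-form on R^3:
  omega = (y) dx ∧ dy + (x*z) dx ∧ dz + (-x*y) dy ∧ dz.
d(omega) = (-y) dx ∧ dy ∧ dz

For a 2-form omega = sum_{i<j} g_{ij} dx_i ∧ dx_j, the exterior derivative is
  d(omega) = sum_{i<j} d(g_{ij}) ∧ dx_i ∧ dx_j = sum_{i<j, k} (∂g_{ij}/∂x_k) dx_k ∧ dx_i ∧ dx_j.
Expand each term, using dx_k ∧ dx_i ∧ dx_j = sgn(permutation) dx_{(a)} ∧ dx_{(b)} ∧ dx_{(c)} with (a < b < c) sorted:
  d(-x*y) includes (∂/∂x)(-x*y) dx = (-y) dx, which multiplied by dy ∧ dz gives (-y) dx ∧ dy ∧ dz
Collecting like 3-forms: d(omega) = (-y) dx ∧ dy ∧ dz.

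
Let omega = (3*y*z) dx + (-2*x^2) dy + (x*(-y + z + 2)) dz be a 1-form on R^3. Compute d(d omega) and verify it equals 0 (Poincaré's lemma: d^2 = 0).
d(d omega) = 0

Step 1: d omega = sum_{i<j} (∂f_j/∂x_i - ∂f_i/∂x_j) dx_i ∧ dx_j:
  coeff of dx ∧ dy: -4*x - 3*z
  coeff of dx ∧ dz: -4*y + z + 2
  coeff of dy ∧ dz: -x
Step 2: Apply d again to each 2-form coefficient. The only possible 3-form in R^3 is dx ∧ dy ∧ dz, with coefficient
  ∂(coeff of dy∧dz)/∂x - ∂(coeff of dx∧dz)/∂y + ∂(coeff of dx∧dy)/∂z
  = ∂/∂x (-x) - ∂/∂y (-4*y + z + 2) + ∂/∂z (-4*x - 3*z).
Each of these terms simplifies to sums of mixed partials that cancel in pairs. The result is 0 (by equality of mixed partials for smooth functions — Schwarz / Clairaut).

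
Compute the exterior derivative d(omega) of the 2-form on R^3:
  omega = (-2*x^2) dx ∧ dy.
d(omega) = 0

For a 2-form omega = sum_{i<j} g_{ij} dx_i ∧ dx_j, the exterior derivative is
  d(omega) = sum_{i<j} d(g_{ij}) ∧ dx_i ∧ dx_j = sum_{i<j, k} (∂g_{ij}/∂x_k) dx_k ∧ dx_i ∧ dx_j.
Expand each term, using dx_k ∧ dx_i ∧ dx_j = sgn(permutation) dx_{(a)} ∧ dx_{(b)} ∧ dx_{(c)} with (a < b < c) sorted:

Collecting like 3-forms: d(omega) = 0.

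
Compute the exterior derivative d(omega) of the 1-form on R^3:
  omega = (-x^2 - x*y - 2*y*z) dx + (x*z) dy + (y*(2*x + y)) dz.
d(omega) = (x + 3*z) dx ∧ dy + (4*y) dx ∧ dz + (x + 2*y) dy ∧ dz

For a 1-form omega = sum_i f_i dx_i, the exterior derivative is
  d(omega) = sum_{i < j} (∂f_j/∂x_i - ∂f_i/∂x_j) dx_i ∧ dx_j.
  coefficient of dx ∧ dy: ∂f_2/∂x - ∂f_1/∂y = ∂(x*z)/∂x - ∂(-x^2 - x*y - 2*y*z)/∂y = x + 3*z
  coefficient of dx ∧ dz: ∂f_3/∂x - ∂f_1/∂z = ∂(y*(2*x + y))/∂x - ∂(-x^2 - x*y - 2*y*z)/∂z = 4*y
  coefficient of dy ∧ dz: ∂f_3/∂y - ∂f_2/∂z = ∂(y*(2*x + y))/∂y - ∂(x*z)/∂z = x + 2*y
Assembling: d(omega) = (x + 3*z) dx ∧ dy + (4*y) dx ∧ dz + (x + 2*y) dy ∧ dz.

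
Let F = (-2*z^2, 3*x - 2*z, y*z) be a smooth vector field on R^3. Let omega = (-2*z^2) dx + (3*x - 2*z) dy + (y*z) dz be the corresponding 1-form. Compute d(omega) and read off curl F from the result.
d(omega) = (z + 2) dy ∧ dz + (-4*z) dz ∧ dx + (3) dx ∧ dy; curl F = (z + 2, -4*z, 3)

d omega = sum_{i<j} (∂f_j/∂x_i - ∂f_i/∂x_j) dx_i ∧ dx_j. Under the identification (dy ∧ dz, dz ∧ dx, dx ∧ dy) ↔ (e_x, e_y, e_z), the coefficients are exactly the components of curl F. Compute:
  ∂R/∂y - ∂Q/∂z = (z) - (-2) = z + 2
  ∂P/∂z - ∂R/∂x = (-4*z) - (0) = -4*z
  ∂Q/∂x - ∂P/∂y = (3) - (0) = 3.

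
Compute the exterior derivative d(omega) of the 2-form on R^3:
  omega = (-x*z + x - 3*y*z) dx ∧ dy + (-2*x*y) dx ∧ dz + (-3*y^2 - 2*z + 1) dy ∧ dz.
d(omega) = (x - 3*y) dx ∧ dy ∧ dz

For a 2-form omega = sum_{i<j} g_{ij} dx_i ∧ dx_j, the exterior derivative is
  d(omega) = sum_{i<j} d(g_{ij}) ∧ dx_i ∧ dx_j = sum_{i<j, k} (∂g_{ij}/∂x_k) dx_k ∧ dx_i ∧ dx_j.
Expand each term, using dx_k ∧ dx_i ∧ dx_j = sgn(permutation) dx_{(a)} ∧ dx_{(b)} ∧ dx_{(c)} with (a < b < c) sorted:
  d(-x*z + x - 3*y*z) includes (∂/∂z)(-x*z + x - 3*y*z) dz = (-x - 3*y) dz, which multiplied by dx ∧ dy gives (-x - 3*y) dx ∧ dy ∧ dz
  d(-2*x*y) includes (∂/∂y)(-2*x*y) dy = (-2*x) dy, which multiplied by dx ∧ dz gives (2*x) dx ∧ dy ∧ dz
Collecting like 3-forms: d(omega) = (x - 3*y) dx ∧ dy ∧ dz.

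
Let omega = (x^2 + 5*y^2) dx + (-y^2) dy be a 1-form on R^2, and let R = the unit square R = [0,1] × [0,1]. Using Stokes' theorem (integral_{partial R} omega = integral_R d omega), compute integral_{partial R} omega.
integral_(partial R) omega = -5

Stokes: integral_partial_R omega = integral_R d omega with d omega = (∂Q/∂x - ∂P/∂y) dx ∧ dy.
  ∂Q/∂x = 0
  ∂P/∂y = 10*y
  integrand = ∂Q/∂x - ∂P/∂y = -10*y.
Integrating over R: integral_0^1 integral_0^1 (-10*y) dx dy = -5.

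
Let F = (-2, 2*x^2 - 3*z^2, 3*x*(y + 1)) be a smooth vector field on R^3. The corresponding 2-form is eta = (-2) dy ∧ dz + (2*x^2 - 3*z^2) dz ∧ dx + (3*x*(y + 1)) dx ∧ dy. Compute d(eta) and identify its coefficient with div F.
d(eta) = (0) dx ∧ dy ∧ dz; div F = 0

For a 2-form in R^3 of the form above, applying d gives a 3-form with coefficient ∂P/∂x + ∂Q/∂y + ∂R/∂z:
  ∂P/∂x = 0
  ∂Q/∂y = 0
  ∂R/∂z = 0
Sum = 0, which is exactly div F.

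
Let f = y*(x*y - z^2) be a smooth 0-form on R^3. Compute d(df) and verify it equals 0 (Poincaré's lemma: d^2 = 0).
d(df) = 0

Step 1: df = sum_i (∂f/∂x_i) dx_i = (y^2) dx + (2*x*y - z^2) dy + (-2*y*z) dz.
Step 2: Apply d again. Using the 1-form formula, the coefficient of dx ∧ dy in d(df) is ∂^2 f/∂x ∂y - ∂^2 f/∂y ∂x = (2*y) - (2*y) = 0 (equality of mixed partials for smooth f).
Similarly for dx ∧ dz and dy ∧ dz — all coefficients vanish. So d(df) = 0.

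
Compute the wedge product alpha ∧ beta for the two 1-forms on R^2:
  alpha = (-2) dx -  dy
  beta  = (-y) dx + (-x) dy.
alpha ∧ beta = (2*x - y) dx ∧ dy

Distribute the wedge, using dx_i ∧ dx_j = -dx_j ∧ dx_i and dx_i ∧ dx_i = 0. For each pair (i, j) with i < j, the coefficient of dx_i ∧ dx_j in alpha ∧ beta is (alpha_i * beta_j - alpha_j * beta_i). Collecting: alpha ∧ beta = (2*x - y) dx ∧ dy.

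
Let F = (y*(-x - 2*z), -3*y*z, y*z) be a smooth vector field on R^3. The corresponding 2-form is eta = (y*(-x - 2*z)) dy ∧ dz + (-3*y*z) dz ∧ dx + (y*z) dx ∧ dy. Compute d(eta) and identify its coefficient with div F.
d(eta) = (-3*z) dx ∧ dy ∧ dz; div F = -3*z

For a 2-form in R^3 of the form above, applying d gives a 3-form with coefficient ∂P/∂x + ∂Q/∂y + ∂R/∂z:
  ∂P/∂x = -y
  ∂Q/∂y = -3*z
  ∂R/∂z = y
Sum = -3*z, which is exactly div F.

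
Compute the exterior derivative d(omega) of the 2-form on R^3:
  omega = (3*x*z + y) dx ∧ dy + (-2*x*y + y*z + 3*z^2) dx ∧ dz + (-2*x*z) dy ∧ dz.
d(omega) = (5*x - 3*z) dx ∧ dy ∧ dz

For a 2-form omega = sum_{i<j} g_{ij} dx_i ∧ dx_j, the exterior derivative is
  d(omega) = sum_{i<j} d(g_{ij}) ∧ dx_i ∧ dx_j = sum_{i<j, k} (∂g_{ij}/∂x_k) dx_k ∧ dx_i ∧ dx_j.
Expand each term, using dx_k ∧ dx_i ∧ dx_j = sgn(permutation) dx_{(a)} ∧ dx_{(b)} ∧ dx_{(c)} with (a < b < c) sorted:
  d(3*x*z + y) includes (∂/∂z)(3*x*z + y) dz = (3*x) dz, which multiplied by dx ∧ dy gives (3*x) dx ∧ dy ∧ dz
  d(-2*x*y + y*z + 3*z^2) includes (∂/∂y)(-2*x*y + y*z + 3*z^2) dy = (-2*x + z) dy, which multiplied by dx ∧ dz gives (2*x - z) dx ∧ dy ∧ dz
  d(-2*x*z) includes (∂/∂x)(-2*x*z) dx = (-2*z) dx, which multiplied by dy ∧ dz gives (-2*z) dx ∧ dy ∧ dz
Collecting like 3-forms: d(omega) = (5*x - 3*z) dx ∧ dy ∧ dz.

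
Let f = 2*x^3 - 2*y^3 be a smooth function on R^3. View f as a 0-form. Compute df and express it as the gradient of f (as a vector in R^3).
df = (6*x^2) dx + (-6*y^2) dy + (0) dz; grad f = (6*x^2, -6*y^2, 0)

For a 0-form f, d f = (∂f/∂x) dx + (∂f/∂y) dy + (∂f/∂z) dz. The components of the vector representation are exactly the entries of grad f in Cartesian coordinates:
  ∂f/∂x = 6*x^2
  ∂f/∂y = -6*y^2
  ∂f/∂z = 0.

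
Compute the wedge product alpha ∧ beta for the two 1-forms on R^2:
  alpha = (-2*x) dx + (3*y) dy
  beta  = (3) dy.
alpha ∧ beta = (-6*x) dx ∧ dy

Distribute the wedge, using dx_i ∧ dx_j = -dx_j ∧ dx_i and dx_i ∧ dx_i = 0. For each pair (i, j) with i < j, the coefficient of dx_i ∧ dx_j in alpha ∧ beta is (alpha_i * beta_j - alpha_j * beta_i). Collecting: alpha ∧ beta = (-6*x) dx ∧ dy.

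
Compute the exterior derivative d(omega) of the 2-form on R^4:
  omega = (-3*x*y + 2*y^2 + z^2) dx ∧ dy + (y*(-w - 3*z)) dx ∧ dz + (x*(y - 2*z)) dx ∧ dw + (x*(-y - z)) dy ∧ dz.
d(omega) = (w - y + 4*z) dx ∧ dy ∧ dz + (2*x - y) dx ∧ dz ∧ dw + (-x) dx ∧ dy ∧ dw

For a 2-form omega = sum_{i<j} g_{ij} dx_i ∧ dx_j, the exterior derivative is
  d(omega) = sum_{i<j} d(g_{ij}) ∧ dx_i ∧ dx_j = sum_{i<j, k} (∂g_{ij}/∂x_k) dx_k ∧ dx_i ∧ dx_j.
Expand each term, using dx_k ∧ dx_i ∧ dx_j = sgn(permutation) dx_{(a)} ∧ dx_{(b)} ∧ dx_{(c)} with (a < b < c) sorted:
  d(-3*x*y + 2*y^2 + z^2) includes (∂/∂z)(-3*x*y + 2*y^2 + z^2) dz = (2*z) dz, which multiplied by dx ∧ dy gives (2*z) dx ∧ dy ∧ dz
  d(y*(-w - 3*z)) includes (∂/∂y)(y*(-w - 3*z)) dy = (-w - 3*z) dy, which multiplied by dx ∧ dz gives (w + 3*z) dx ∧ dy ∧ dz
  d(y*(-w - 3*z)) includes (∂/∂w)(y*(-w - 3*z)) dw = (-y) dw, which multiplied by dx ∧ dz gives (-y) dx ∧ dz ∧ dw
  d(x*(y - 2*z)) includes (∂/∂y)(x*(y - 2*z)) dy = (x) dy, which multiplied by dx ∧ dw gives (-x) dx ∧ dy ∧ dw
  d(x*(y - 2*z)) includes (∂/∂z)(x*(y - 2*z)) dz = (-2*x) dz, which multiplied by dx ∧ dw gives (2*x) dx ∧ dz ∧ dw
  d(x*(-y - z)) includes (∂/∂x)(x*(-y - z)) dx = (-y - z) dx, which multiplied by dy ∧ dz gives (-y - z) dx ∧ dy ∧ dz
Collecting like 3-forms: d(omega) = (w - y + 4*z) dx ∧ dy ∧ dz + (2*x - y) dx ∧ dz ∧ dw + (-x) dx ∧ dy ∧ dw.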